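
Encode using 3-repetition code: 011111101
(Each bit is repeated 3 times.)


Each bit -> 3 copies

000111111111111111111000111


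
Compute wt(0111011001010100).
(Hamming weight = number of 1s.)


Counting 1s in 0111011001010100

8


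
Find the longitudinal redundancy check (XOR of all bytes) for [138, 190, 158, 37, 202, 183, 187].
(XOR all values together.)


XOR chain: 138 ^ 190 ^ 158 ^ 37 ^ 202 ^ 183 ^ 187 = 73

73


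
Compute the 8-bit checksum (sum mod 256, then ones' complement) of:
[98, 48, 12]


Sum = 158 mod 256 = 158
Complement = 97

97


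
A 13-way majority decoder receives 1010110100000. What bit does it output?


Ones: 5 out of 13
Threshold: 7

0 (5/13 voted 1)


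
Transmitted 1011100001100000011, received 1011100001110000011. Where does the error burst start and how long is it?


XOR: 0000000000010000000

Burst at position 11, length 1


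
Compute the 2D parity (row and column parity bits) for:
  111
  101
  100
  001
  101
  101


Row parities: 101100
Column parities: 111

Row P: 101100, Col P: 111, Corner: 1


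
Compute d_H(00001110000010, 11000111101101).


XOR: 11001001101111
Count of 1s: 9

9


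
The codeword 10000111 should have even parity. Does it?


Number of 1s: 4

Yes, parity is correct (4 ones)


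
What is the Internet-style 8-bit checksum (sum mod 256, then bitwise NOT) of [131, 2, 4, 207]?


Sum = 344 mod 256 = 88
Complement = 167

167


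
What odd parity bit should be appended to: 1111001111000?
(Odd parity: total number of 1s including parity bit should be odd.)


Number of 1s in data: 8
Parity bit: 1

1


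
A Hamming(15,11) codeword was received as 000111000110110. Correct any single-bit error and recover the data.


Syndrome = 5: error at position 5

Data: 00100110110 (corrected bit 5)


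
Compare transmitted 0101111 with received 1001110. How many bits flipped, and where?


XOR: 1100001

3 error(s) at position(s): 0, 1, 6


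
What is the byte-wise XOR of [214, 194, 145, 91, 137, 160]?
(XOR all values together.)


XOR chain: 214 ^ 194 ^ 145 ^ 91 ^ 137 ^ 160 = 247

247


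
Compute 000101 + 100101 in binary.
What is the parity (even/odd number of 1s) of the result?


000101 = 5
100101 = 37
Sum = 42 = 101010
1s count = 3

odd parity (3 ones in 101010)


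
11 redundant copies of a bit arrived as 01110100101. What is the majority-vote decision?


Ones: 6 out of 11
Threshold: 6

1 (6/11 voted 1)


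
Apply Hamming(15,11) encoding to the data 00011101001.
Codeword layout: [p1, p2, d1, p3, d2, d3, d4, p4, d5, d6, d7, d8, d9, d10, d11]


Parity bits: p1=1, p2=1, p3=1, p4=0

110100101101001


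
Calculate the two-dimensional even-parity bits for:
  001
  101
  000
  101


Row parities: 1000
Column parities: 001

Row P: 1000, Col P: 001, Corner: 1


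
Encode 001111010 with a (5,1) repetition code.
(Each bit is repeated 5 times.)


Each bit -> 5 copies

000000000011111111111111111111000001111100000


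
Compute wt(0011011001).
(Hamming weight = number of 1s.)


Counting 1s in 0011011001

5


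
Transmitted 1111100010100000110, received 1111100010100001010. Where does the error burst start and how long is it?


XOR: 0000000000000001100

Burst at position 15, length 2


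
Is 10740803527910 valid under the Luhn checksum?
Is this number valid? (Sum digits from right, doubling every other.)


Luhn sum = 41
41 mod 10 = 1

Invalid (Luhn sum mod 10 = 1)


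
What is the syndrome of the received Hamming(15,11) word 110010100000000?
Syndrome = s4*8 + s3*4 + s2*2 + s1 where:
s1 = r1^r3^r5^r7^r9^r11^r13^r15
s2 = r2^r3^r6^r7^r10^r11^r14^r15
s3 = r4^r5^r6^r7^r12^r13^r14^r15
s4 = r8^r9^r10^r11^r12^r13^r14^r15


s1=1, s2=0, s3=0, s4=0

Syndrome = 1 (error at position 1)


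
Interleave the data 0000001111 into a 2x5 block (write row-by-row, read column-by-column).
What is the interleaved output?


Matrix:
  00000
  01111
Read columns: 0001010101

0001010101


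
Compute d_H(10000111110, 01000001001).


XOR: 11000110111
Count of 1s: 7

7


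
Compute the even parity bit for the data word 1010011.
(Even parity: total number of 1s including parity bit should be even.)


Number of 1s in data: 4
Parity bit: 0

0


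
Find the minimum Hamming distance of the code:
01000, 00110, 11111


Comparing all pairs, minimum distance: 3
Can detect 2 errors, correct 1 errors

3


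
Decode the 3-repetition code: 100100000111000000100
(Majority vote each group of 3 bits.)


Groups: 100, 100, 000, 111, 000, 000, 100
Majority votes: 0001000

0001000


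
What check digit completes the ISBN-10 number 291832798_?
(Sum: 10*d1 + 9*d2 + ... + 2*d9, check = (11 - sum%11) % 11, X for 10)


Weighted sum: 264
264 mod 11 = 0

Check digit: 0


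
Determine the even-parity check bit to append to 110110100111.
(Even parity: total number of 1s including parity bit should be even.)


Number of 1s in data: 8
Parity bit: 0

0


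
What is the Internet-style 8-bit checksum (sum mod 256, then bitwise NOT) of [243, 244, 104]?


Sum = 591 mod 256 = 79
Complement = 176

176


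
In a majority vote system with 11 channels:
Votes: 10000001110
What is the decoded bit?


Ones: 4 out of 11
Threshold: 6

0 (4/11 voted 1)


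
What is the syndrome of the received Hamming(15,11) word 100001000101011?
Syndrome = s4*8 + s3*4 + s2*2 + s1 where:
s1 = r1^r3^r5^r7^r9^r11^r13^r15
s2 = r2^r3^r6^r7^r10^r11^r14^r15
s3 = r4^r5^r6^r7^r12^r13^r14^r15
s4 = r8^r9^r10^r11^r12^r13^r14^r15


s1=0, s2=0, s3=0, s4=0

Syndrome = 0 (no error)


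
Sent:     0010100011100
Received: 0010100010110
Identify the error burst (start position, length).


XOR: 0000000001010

Burst at position 9, length 3


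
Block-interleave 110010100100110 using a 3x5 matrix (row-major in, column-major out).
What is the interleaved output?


Matrix:
  11001
  01001
  00110
Read columns: 100110001001110

100110001001110


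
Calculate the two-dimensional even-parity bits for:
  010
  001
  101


Row parities: 110
Column parities: 110

Row P: 110, Col P: 110, Corner: 0


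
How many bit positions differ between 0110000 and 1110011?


XOR: 1000011
Count of 1s: 3

3


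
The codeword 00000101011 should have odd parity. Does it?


Number of 1s: 4

No, parity error (4 ones)


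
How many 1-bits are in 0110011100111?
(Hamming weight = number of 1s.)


Counting 1s in 0110011100111

8


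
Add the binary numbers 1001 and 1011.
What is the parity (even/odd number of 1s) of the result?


1001 = 9
1011 = 11
Sum = 20 = 10100
1s count = 2

even parity (2 ones in 10100)


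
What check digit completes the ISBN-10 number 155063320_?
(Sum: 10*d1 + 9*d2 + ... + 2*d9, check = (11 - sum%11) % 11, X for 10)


Weighted sum: 164
164 mod 11 = 10

Check digit: 1


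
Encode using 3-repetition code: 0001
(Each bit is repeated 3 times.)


Each bit -> 3 copies

000000000111


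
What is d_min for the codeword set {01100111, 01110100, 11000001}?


Comparing all pairs, minimum distance: 3
Can detect 2 errors, correct 1 errors

3


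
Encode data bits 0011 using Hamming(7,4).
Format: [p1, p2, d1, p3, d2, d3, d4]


Parity bits: p1=1, p2=0, p3=0

1000011


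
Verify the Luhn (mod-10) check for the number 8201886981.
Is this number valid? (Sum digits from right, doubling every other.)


Luhn sum = 45
45 mod 10 = 5

Invalid (Luhn sum mod 10 = 5)


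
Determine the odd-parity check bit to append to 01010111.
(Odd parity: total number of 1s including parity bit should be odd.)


Number of 1s in data: 5
Parity bit: 0

0


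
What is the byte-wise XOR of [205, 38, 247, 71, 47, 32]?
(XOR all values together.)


XOR chain: 205 ^ 38 ^ 247 ^ 71 ^ 47 ^ 32 = 84

84


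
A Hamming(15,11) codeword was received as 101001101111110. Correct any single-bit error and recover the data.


Syndrome = 4: error at position 4

Data: 10111111110 (corrected bit 4)


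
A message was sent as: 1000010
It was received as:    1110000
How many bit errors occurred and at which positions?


XOR: 0110010

3 error(s) at position(s): 1, 2, 5


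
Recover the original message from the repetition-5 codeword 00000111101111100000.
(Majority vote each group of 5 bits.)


Groups: 00000, 11110, 11111, 00000
Majority votes: 0110

0110


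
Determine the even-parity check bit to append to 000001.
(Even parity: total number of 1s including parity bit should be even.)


Number of 1s in data: 1
Parity bit: 1

1


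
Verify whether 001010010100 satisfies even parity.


Number of 1s: 4

Yes, parity is correct (4 ones)


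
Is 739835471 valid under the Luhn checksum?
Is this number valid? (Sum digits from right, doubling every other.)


Luhn sum = 43
43 mod 10 = 3

Invalid (Luhn sum mod 10 = 3)


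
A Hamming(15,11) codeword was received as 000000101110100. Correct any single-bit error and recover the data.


Syndrome = 2: error at position 2

Data: 00011110100 (corrected bit 2)


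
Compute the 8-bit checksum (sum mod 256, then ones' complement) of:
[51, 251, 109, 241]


Sum = 652 mod 256 = 140
Complement = 115

115


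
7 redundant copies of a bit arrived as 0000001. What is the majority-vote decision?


Ones: 1 out of 7
Threshold: 4

0 (1/7 voted 1)


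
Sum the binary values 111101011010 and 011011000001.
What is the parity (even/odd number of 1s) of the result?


111101011010 = 3930
011011000001 = 1729
Sum = 5659 = 1011000011011
1s count = 7

odd parity (7 ones in 1011000011011)


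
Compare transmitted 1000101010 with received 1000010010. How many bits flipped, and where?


XOR: 0000111000

3 error(s) at position(s): 4, 5, 6


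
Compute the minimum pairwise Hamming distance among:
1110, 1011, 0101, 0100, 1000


Comparing all pairs, minimum distance: 1
Can detect 0 errors, correct 0 errors

1


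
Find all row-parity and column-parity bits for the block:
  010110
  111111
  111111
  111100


Row parities: 1000
Column parities: 101010

Row P: 1000, Col P: 101010, Corner: 1


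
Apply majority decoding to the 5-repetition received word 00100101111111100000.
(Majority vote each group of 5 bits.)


Groups: 00100, 10111, 11111, 00000
Majority votes: 0110

0110


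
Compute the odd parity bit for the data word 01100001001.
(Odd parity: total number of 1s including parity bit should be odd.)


Number of 1s in data: 4
Parity bit: 1

1


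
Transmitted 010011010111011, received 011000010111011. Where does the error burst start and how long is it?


XOR: 001011000000000

Burst at position 2, length 4


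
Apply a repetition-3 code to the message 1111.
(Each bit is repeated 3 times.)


Each bit -> 3 copies

111111111111


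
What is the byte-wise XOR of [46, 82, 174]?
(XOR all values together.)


XOR chain: 46 ^ 82 ^ 174 = 210

210


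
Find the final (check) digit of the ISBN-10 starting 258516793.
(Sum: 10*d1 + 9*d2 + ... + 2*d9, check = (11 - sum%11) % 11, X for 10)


Weighted sum: 261
261 mod 11 = 8

Check digit: 3


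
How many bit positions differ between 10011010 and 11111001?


XOR: 01100011
Count of 1s: 4

4


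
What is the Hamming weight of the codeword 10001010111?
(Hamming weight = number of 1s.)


Counting 1s in 10001010111

6


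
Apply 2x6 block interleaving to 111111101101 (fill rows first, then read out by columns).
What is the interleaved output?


Matrix:
  111111
  101101
Read columns: 111011111011

111011111011


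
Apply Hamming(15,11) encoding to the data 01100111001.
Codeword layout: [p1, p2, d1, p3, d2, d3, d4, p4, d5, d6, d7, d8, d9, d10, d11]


Parity bits: p1=1, p2=0, p3=0, p4=0

100011000111001


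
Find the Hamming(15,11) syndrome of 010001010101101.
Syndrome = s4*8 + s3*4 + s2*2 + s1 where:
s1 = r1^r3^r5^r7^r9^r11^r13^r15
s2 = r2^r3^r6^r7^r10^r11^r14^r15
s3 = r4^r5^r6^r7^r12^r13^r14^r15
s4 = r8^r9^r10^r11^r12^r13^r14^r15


s1=0, s2=0, s3=0, s4=1

Syndrome = 8 (error at position 8)


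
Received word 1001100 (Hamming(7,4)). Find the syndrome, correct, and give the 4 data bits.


Syndrome = 0: no error detected

Data: 0100 (no errors)


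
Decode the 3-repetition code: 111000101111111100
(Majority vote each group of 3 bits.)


Groups: 111, 000, 101, 111, 111, 100
Majority votes: 101110

101110


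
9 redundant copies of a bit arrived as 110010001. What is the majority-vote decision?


Ones: 4 out of 9
Threshold: 5

0 (4/9 voted 1)


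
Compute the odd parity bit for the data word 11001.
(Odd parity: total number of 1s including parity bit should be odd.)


Number of 1s in data: 3
Parity bit: 0

0


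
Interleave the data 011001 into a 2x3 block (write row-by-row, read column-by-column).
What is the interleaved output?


Matrix:
  011
  001
Read columns: 001011

001011


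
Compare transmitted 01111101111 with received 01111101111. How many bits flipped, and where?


XOR: 00000000000

0 errors (received matches sent)


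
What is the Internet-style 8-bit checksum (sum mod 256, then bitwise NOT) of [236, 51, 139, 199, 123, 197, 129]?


Sum = 1074 mod 256 = 50
Complement = 205

205


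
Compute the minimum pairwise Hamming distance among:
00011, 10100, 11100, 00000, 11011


Comparing all pairs, minimum distance: 1
Can detect 0 errors, correct 0 errors

1


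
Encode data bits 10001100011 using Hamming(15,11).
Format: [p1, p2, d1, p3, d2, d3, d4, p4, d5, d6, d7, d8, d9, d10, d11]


Parity bits: p1=1, p2=0, p3=0, p4=0

101000001100011


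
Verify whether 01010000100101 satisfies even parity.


Number of 1s: 5

No, parity error (5 ones)


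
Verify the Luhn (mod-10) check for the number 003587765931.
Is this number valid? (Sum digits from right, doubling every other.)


Luhn sum = 53
53 mod 10 = 3

Invalid (Luhn sum mod 10 = 3)


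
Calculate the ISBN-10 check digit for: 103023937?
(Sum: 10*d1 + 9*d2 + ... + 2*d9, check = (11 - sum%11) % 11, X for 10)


Weighted sum: 120
120 mod 11 = 10

Check digit: 1


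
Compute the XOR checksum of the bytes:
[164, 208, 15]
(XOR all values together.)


XOR chain: 164 ^ 208 ^ 15 = 123

123


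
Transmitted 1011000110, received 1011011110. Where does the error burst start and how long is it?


XOR: 0000011000

Burst at position 5, length 2


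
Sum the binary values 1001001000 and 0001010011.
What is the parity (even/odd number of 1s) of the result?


1001001000 = 584
0001010011 = 83
Sum = 667 = 1010011011
1s count = 6

even parity (6 ones in 1010011011)


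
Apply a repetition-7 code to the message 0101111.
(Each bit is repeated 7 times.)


Each bit -> 7 copies

0000000111111100000001111111111111111111111111111


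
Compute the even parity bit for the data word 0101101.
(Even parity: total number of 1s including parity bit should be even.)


Number of 1s in data: 4
Parity bit: 0

0


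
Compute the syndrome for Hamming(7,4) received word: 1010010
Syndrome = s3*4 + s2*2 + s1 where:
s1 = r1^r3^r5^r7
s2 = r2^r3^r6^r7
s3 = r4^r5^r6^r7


s1=0, s2=0, s3=1

Syndrome = 4 (error at position 4)


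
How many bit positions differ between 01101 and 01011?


XOR: 00110
Count of 1s: 2

2


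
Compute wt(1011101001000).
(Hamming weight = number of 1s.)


Counting 1s in 1011101001000

6


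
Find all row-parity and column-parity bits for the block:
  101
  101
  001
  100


Row parities: 0011
Column parities: 101

Row P: 0011, Col P: 101, Corner: 0


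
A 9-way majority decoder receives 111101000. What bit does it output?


Ones: 5 out of 9
Threshold: 5

1 (5/9 voted 1)


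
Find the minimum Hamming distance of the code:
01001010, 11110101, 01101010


Comparing all pairs, minimum distance: 1
Can detect 0 errors, correct 0 errors

1


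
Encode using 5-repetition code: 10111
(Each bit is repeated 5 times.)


Each bit -> 5 copies

1111100000111111111111111


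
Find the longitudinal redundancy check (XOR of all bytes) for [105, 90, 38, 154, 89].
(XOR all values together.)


XOR chain: 105 ^ 90 ^ 38 ^ 154 ^ 89 = 214

214


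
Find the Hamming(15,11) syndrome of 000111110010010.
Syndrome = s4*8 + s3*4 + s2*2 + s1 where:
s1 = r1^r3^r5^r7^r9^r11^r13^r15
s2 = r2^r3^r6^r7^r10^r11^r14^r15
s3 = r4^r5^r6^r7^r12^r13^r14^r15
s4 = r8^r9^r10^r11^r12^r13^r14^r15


s1=1, s2=0, s3=1, s4=1

Syndrome = 13 (error at position 13)


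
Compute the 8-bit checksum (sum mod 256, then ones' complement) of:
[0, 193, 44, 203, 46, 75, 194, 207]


Sum = 962 mod 256 = 194
Complement = 61

61


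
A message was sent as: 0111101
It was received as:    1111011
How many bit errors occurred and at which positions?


XOR: 1000110

3 error(s) at position(s): 0, 4, 5


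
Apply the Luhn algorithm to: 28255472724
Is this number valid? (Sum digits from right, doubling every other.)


Luhn sum = 51
51 mod 10 = 1

Invalid (Luhn sum mod 10 = 1)


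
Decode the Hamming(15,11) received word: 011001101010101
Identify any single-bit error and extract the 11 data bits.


Syndrome = 0: no error detected

Data: 10111010101 (no errors)


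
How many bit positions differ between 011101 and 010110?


XOR: 001011
Count of 1s: 3

3


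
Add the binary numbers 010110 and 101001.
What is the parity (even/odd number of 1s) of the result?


010110 = 22
101001 = 41
Sum = 63 = 111111
1s count = 6

even parity (6 ones in 111111)


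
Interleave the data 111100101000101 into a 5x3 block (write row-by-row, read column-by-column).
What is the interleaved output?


Matrix:
  111
  100
  101
  000
  101
Read columns: 111011000010101

111011000010101


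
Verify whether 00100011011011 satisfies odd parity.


Number of 1s: 7

Yes, parity is correct (7 ones)


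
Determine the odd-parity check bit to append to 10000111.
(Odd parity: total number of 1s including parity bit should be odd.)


Number of 1s in data: 4
Parity bit: 1

1


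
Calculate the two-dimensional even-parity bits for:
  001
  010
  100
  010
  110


Row parities: 11110
Column parities: 011

Row P: 11110, Col P: 011, Corner: 0


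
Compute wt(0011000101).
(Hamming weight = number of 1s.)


Counting 1s in 0011000101

4


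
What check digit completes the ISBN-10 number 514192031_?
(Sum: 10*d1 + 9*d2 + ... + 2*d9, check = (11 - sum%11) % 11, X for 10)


Weighted sum: 173
173 mod 11 = 8

Check digit: 3


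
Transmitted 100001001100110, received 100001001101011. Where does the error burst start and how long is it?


XOR: 000000000001101

Burst at position 11, length 4


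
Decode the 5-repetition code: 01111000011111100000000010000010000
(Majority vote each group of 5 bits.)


Groups: 01111, 00001, 11111, 00000, 00001, 00000, 10000
Majority votes: 1010000

1010000


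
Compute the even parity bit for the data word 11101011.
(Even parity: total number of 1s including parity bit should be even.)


Number of 1s in data: 6
Parity bit: 0

0


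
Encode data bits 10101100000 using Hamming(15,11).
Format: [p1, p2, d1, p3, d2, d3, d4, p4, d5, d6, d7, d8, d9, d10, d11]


Parity bits: p1=0, p2=1, p3=1, p4=0

011101001100000


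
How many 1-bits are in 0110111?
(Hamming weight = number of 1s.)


Counting 1s in 0110111

5


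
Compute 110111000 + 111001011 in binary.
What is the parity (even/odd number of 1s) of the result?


110111000 = 440
111001011 = 459
Sum = 899 = 1110000011
1s count = 5

odd parity (5 ones in 1110000011)


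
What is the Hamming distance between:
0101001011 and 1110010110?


XOR: 1011011101
Count of 1s: 7

7


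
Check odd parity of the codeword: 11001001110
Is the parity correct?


Number of 1s: 6

No, parity error (6 ones)


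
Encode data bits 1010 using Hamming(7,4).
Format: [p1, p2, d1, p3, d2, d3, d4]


Parity bits: p1=1, p2=0, p3=1

1011010


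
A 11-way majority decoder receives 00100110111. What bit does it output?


Ones: 6 out of 11
Threshold: 6

1 (6/11 voted 1)


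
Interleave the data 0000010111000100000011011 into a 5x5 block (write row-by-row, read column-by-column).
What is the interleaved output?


Matrix:
  00000
  10111
  00010
  00000
  11011
Read columns: 0100100001010000110101001

0100100001010000110101001


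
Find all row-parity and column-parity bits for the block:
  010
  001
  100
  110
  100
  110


Row parities: 111010
Column parities: 011

Row P: 111010, Col P: 011, Corner: 0


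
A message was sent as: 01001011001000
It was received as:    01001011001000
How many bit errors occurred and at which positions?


XOR: 00000000000000

0 errors (received matches sent)


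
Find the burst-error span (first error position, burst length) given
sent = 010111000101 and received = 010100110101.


XOR: 000011110000

Burst at position 4, length 4


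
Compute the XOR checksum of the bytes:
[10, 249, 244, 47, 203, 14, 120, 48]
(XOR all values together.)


XOR chain: 10 ^ 249 ^ 244 ^ 47 ^ 203 ^ 14 ^ 120 ^ 48 = 165

165


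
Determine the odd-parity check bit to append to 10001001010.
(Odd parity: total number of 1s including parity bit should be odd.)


Number of 1s in data: 4
Parity bit: 1

1


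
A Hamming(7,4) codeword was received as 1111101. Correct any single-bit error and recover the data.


Syndrome = 6: error at position 6

Data: 1111 (corrected bit 6)


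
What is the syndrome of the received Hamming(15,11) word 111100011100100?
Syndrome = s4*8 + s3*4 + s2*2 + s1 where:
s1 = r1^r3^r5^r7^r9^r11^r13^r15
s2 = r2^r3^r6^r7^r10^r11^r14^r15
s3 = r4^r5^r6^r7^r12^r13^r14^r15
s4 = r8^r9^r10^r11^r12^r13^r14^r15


s1=0, s2=1, s3=0, s4=0

Syndrome = 2 (error at position 2)


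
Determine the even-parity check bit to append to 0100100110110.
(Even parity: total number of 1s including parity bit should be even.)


Number of 1s in data: 6
Parity bit: 0

0


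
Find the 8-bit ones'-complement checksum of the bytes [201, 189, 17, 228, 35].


Sum = 670 mod 256 = 158
Complement = 97

97


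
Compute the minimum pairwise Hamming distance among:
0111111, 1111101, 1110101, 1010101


Comparing all pairs, minimum distance: 1
Can detect 0 errors, correct 0 errors

1


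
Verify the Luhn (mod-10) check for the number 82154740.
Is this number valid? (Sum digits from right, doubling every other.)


Luhn sum = 39
39 mod 10 = 9

Invalid (Luhn sum mod 10 = 9)


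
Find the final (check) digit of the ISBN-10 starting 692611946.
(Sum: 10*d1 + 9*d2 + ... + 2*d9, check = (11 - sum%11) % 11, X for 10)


Weighted sum: 270
270 mod 11 = 6

Check digit: 5


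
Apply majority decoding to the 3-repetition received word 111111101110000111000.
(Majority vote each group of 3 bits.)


Groups: 111, 111, 101, 110, 000, 111, 000
Majority votes: 1111010

1111010


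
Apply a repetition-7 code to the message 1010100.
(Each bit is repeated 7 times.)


Each bit -> 7 copies

1111111000000011111110000000111111100000000000000


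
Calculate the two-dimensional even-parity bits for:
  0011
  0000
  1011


Row parities: 001
Column parities: 1000

Row P: 001, Col P: 1000, Corner: 1


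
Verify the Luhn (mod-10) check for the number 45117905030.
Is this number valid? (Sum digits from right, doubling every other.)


Luhn sum = 31
31 mod 10 = 1

Invalid (Luhn sum mod 10 = 1)


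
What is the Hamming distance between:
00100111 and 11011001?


XOR: 11111110
Count of 1s: 7

7


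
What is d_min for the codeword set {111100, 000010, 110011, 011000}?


Comparing all pairs, minimum distance: 2
Can detect 1 errors, correct 0 errors

2


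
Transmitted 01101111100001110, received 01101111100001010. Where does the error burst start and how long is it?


XOR: 00000000000000100

Burst at position 14, length 1


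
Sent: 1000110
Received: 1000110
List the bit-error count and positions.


XOR: 0000000

0 errors (received matches sent)


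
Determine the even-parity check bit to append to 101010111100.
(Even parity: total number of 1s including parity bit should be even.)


Number of 1s in data: 7
Parity bit: 1

1


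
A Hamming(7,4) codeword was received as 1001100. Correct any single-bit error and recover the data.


Syndrome = 0: no error detected

Data: 0100 (no errors)


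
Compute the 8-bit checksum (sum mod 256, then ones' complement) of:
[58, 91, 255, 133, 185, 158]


Sum = 880 mod 256 = 112
Complement = 143

143


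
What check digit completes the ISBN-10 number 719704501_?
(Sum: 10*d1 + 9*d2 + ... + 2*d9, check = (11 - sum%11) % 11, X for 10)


Weighted sum: 242
242 mod 11 = 0

Check digit: 0


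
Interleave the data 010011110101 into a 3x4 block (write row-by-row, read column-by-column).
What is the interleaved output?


Matrix:
  0100
  1111
  0101
Read columns: 010111010011

010111010011


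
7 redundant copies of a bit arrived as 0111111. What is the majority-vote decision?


Ones: 6 out of 7
Threshold: 4

1 (6/7 voted 1)


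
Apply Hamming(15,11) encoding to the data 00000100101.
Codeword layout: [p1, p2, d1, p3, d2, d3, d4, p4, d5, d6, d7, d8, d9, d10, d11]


Parity bits: p1=0, p2=0, p3=0, p4=1

000000010100101


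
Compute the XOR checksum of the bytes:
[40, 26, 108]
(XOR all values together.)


XOR chain: 40 ^ 26 ^ 108 = 94

94


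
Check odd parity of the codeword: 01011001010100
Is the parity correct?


Number of 1s: 6

No, parity error (6 ones)


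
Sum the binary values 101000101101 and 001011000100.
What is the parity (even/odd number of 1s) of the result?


101000101101 = 2605
001011000100 = 708
Sum = 3313 = 110011110001
1s count = 7

odd parity (7 ones in 110011110001)


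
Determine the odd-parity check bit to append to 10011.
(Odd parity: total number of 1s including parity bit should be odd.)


Number of 1s in data: 3
Parity bit: 0

0


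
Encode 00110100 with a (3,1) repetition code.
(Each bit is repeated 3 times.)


Each bit -> 3 copies

000000111111000111000000


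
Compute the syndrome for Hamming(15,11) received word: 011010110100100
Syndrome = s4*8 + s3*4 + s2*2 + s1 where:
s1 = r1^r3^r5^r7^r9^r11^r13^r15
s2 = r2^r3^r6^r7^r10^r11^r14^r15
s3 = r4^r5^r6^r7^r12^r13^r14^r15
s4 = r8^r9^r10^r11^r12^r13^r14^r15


s1=0, s2=0, s3=1, s4=1

Syndrome = 12 (error at position 12)


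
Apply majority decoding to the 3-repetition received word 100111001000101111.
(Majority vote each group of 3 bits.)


Groups: 100, 111, 001, 000, 101, 111
Majority votes: 010011

010011


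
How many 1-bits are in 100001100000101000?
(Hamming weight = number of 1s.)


Counting 1s in 100001100000101000

5


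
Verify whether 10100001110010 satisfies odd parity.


Number of 1s: 6

No, parity error (6 ones)


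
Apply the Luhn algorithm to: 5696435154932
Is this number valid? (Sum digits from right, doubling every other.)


Luhn sum = 67
67 mod 10 = 7

Invalid (Luhn sum mod 10 = 7)


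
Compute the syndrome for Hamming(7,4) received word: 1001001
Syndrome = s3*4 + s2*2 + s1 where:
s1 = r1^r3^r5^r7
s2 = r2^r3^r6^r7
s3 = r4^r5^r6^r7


s1=0, s2=1, s3=0

Syndrome = 2 (error at position 2)


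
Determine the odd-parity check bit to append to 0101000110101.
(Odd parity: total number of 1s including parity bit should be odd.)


Number of 1s in data: 6
Parity bit: 1

1


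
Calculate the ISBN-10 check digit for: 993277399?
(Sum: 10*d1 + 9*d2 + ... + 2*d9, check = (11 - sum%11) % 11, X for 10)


Weighted sum: 343
343 mod 11 = 2

Check digit: 9


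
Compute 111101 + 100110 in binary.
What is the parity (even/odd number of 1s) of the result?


111101 = 61
100110 = 38
Sum = 99 = 1100011
1s count = 4

even parity (4 ones in 1100011)


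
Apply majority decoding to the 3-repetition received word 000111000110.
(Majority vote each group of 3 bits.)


Groups: 000, 111, 000, 110
Majority votes: 0101

0101


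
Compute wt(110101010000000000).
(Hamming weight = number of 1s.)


Counting 1s in 110101010000000000

5


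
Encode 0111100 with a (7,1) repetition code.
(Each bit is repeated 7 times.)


Each bit -> 7 copies

0000000111111111111111111111111111100000000000000


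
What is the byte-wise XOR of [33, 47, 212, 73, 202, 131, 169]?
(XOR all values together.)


XOR chain: 33 ^ 47 ^ 212 ^ 73 ^ 202 ^ 131 ^ 169 = 115

115


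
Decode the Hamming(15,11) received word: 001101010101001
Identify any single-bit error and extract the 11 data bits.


Syndrome = 0: no error detected

Data: 10100101001 (no errors)


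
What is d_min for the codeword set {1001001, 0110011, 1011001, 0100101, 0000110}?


Comparing all pairs, minimum distance: 1
Can detect 0 errors, correct 0 errors

1


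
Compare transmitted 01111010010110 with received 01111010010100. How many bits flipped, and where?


XOR: 00000000000010

1 error(s) at position(s): 12


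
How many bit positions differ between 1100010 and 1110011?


XOR: 0010001
Count of 1s: 2

2


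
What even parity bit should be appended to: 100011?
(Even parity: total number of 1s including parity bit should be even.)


Number of 1s in data: 3
Parity bit: 1

1


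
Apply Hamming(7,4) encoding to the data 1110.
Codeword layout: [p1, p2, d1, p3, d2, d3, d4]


Parity bits: p1=0, p2=0, p3=0

0010110


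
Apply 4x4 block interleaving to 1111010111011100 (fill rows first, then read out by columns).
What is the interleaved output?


Matrix:
  1111
  0101
  1101
  1100
Read columns: 1011111110001110

1011111110001110


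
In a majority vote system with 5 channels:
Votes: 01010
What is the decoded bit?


Ones: 2 out of 5
Threshold: 3

0 (2/5 voted 1)


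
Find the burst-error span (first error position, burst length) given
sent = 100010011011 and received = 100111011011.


XOR: 000101000000

Burst at position 3, length 3


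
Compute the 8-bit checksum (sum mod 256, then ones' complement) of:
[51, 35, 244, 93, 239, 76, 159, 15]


Sum = 912 mod 256 = 144
Complement = 111

111


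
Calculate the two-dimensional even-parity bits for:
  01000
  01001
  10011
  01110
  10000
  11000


Row parities: 101110
Column parities: 10100

Row P: 101110, Col P: 10100, Corner: 0


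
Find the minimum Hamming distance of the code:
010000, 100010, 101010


Comparing all pairs, minimum distance: 1
Can detect 0 errors, correct 0 errors

1


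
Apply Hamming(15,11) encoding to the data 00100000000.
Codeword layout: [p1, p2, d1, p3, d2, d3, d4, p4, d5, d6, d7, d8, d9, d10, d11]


Parity bits: p1=0, p2=1, p3=1, p4=0

010101000000000


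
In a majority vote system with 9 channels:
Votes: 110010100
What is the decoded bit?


Ones: 4 out of 9
Threshold: 5

0 (4/9 voted 1)


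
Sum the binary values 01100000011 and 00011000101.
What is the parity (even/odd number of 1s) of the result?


01100000011 = 771
00011000101 = 197
Sum = 968 = 1111001000
1s count = 5

odd parity (5 ones in 1111001000)


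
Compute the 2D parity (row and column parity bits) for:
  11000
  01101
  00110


Row parities: 010
Column parities: 10011

Row P: 010, Col P: 10011, Corner: 1


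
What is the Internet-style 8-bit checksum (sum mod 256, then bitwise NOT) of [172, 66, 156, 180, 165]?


Sum = 739 mod 256 = 227
Complement = 28

28


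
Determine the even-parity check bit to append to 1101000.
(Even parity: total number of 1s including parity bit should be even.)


Number of 1s in data: 3
Parity bit: 1

1


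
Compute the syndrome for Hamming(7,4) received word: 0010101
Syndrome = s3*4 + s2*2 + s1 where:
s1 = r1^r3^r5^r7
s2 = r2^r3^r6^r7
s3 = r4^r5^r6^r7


s1=1, s2=0, s3=0

Syndrome = 1 (error at position 1)


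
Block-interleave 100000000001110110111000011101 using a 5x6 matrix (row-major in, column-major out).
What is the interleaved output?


Matrix:
  100000
  000001
  110110
  111000
  011101
Read columns: 101100011100011001010010001001

101100011100011001010010001001


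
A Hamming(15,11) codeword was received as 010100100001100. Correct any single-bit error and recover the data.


Syndrome = 0: no error detected

Data: 00010001100 (no errors)


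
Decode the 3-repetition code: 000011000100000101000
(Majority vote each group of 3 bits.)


Groups: 000, 011, 000, 100, 000, 101, 000
Majority votes: 0100010

0100010


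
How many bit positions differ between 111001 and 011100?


XOR: 100101
Count of 1s: 3

3


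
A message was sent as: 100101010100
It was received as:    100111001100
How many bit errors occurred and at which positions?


XOR: 000010011000

3 error(s) at position(s): 4, 7, 8


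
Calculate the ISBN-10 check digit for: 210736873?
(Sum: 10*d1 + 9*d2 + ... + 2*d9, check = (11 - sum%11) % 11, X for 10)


Weighted sum: 185
185 mod 11 = 9

Check digit: 2


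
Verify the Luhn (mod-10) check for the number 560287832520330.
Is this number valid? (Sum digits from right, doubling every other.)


Luhn sum = 53
53 mod 10 = 3

Invalid (Luhn sum mod 10 = 3)


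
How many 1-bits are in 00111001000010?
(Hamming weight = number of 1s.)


Counting 1s in 00111001000010

5


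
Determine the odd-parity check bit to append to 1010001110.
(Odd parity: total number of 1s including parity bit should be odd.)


Number of 1s in data: 5
Parity bit: 0

0


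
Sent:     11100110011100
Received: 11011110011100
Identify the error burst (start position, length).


XOR: 00111000000000

Burst at position 2, length 3


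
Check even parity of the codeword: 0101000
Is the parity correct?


Number of 1s: 2

Yes, parity is correct (2 ones)


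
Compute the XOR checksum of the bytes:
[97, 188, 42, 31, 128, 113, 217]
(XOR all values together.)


XOR chain: 97 ^ 188 ^ 42 ^ 31 ^ 128 ^ 113 ^ 217 = 192

192


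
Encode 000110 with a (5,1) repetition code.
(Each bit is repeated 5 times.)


Each bit -> 5 copies

000000000000000111111111100000


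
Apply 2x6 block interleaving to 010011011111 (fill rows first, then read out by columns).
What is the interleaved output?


Matrix:
  010011
  011111
Read columns: 001101011111

001101011111


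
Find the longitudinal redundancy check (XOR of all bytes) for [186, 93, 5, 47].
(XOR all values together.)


XOR chain: 186 ^ 93 ^ 5 ^ 47 = 205

205


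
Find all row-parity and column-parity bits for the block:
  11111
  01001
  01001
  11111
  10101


Row parities: 10011
Column parities: 10101

Row P: 10011, Col P: 10101, Corner: 1


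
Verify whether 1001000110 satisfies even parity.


Number of 1s: 4

Yes, parity is correct (4 ones)


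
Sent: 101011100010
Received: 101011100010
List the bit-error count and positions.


XOR: 000000000000

0 errors (received matches sent)


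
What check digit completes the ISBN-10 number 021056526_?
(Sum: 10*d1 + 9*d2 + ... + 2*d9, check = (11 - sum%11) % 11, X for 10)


Weighted sum: 124
124 mod 11 = 3

Check digit: 8


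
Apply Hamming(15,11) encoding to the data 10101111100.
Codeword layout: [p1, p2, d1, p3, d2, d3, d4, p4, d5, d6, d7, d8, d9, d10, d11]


Parity bits: p1=0, p2=0, p3=1, p4=1

001101011111100


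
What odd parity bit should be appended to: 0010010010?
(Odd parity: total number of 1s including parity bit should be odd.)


Number of 1s in data: 3
Parity bit: 0

0


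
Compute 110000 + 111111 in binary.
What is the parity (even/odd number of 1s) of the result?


110000 = 48
111111 = 63
Sum = 111 = 1101111
1s count = 6

even parity (6 ones in 1101111)


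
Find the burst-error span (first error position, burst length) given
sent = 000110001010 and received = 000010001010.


XOR: 000100000000

Burst at position 3, length 1


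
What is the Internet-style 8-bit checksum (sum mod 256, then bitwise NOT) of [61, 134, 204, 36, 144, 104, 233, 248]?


Sum = 1164 mod 256 = 140
Complement = 115

115


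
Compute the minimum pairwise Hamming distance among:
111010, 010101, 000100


Comparing all pairs, minimum distance: 2
Can detect 1 errors, correct 0 errors

2


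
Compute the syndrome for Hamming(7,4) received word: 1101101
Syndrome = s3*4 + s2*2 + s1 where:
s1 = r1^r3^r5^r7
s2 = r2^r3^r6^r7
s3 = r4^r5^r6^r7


s1=1, s2=0, s3=1

Syndrome = 5 (error at position 5)


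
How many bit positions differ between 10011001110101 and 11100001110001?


XOR: 01111000000100
Count of 1s: 5

5


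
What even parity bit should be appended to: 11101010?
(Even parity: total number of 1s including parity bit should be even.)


Number of 1s in data: 5
Parity bit: 1

1


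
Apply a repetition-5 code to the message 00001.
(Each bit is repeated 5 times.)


Each bit -> 5 copies

0000000000000000000011111


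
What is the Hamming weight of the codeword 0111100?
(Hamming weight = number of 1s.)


Counting 1s in 0111100

4


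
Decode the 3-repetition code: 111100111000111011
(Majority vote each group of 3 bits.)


Groups: 111, 100, 111, 000, 111, 011
Majority votes: 101011

101011


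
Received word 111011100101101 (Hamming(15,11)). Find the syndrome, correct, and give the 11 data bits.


Syndrome = 0: no error detected

Data: 11110101101 (no errors)


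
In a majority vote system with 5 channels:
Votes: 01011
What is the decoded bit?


Ones: 3 out of 5
Threshold: 3

1 (3/5 voted 1)


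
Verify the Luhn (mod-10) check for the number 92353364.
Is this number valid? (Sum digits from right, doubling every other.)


Luhn sum = 38
38 mod 10 = 8

Invalid (Luhn sum mod 10 = 8)


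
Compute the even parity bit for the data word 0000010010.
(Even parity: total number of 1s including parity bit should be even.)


Number of 1s in data: 2
Parity bit: 0

0


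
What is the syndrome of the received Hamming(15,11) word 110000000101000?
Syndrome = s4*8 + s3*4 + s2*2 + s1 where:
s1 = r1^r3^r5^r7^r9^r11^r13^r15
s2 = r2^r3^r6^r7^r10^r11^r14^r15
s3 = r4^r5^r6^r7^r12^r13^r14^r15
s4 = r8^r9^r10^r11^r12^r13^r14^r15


s1=1, s2=0, s3=1, s4=0

Syndrome = 5 (error at position 5)


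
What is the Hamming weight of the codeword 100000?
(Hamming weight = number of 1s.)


Counting 1s in 100000

1


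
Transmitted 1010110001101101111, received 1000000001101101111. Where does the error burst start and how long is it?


XOR: 0010110000000000000

Burst at position 2, length 4


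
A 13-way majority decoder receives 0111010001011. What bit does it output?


Ones: 7 out of 13
Threshold: 7

1 (7/13 voted 1)


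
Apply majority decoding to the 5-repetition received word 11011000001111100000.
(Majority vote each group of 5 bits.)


Groups: 11011, 00000, 11111, 00000
Majority votes: 1010

1010


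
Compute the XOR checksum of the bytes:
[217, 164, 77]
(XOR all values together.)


XOR chain: 217 ^ 164 ^ 77 = 48

48


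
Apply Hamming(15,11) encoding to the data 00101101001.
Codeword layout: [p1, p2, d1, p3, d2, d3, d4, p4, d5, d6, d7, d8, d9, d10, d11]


Parity bits: p1=0, p2=1, p3=1, p4=0

010101001101001


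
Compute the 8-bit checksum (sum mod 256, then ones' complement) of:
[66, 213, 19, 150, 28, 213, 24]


Sum = 713 mod 256 = 201
Complement = 54

54


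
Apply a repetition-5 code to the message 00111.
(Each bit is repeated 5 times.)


Each bit -> 5 copies

0000000000111111111111111


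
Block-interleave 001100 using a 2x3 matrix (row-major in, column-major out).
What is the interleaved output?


Matrix:
  001
  100
Read columns: 010010

010010


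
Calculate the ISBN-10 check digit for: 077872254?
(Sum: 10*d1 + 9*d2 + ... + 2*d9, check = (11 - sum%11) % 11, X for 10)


Weighted sum: 258
258 mod 11 = 5

Check digit: 6
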